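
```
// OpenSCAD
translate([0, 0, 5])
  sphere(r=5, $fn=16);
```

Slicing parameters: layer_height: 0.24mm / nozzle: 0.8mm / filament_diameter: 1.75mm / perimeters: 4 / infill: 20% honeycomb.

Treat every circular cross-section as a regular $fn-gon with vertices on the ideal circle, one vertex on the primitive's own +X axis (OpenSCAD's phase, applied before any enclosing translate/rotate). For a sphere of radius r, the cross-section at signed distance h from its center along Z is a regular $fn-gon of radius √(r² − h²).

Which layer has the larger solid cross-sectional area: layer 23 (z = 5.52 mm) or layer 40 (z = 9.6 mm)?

layer 23 (z = 5.52 mm)

Layer 23 (z = 5.52): the sphere: section is a regular 16-gon, circumradius = √(r²−h²) = √(5²−0.52²) = 4.973 (area = (16/2)·4.973²·sin(360°/16) = 75.71 mm²). So its area = 75.71 mm². Layer 40 (z = 9.6): the r=5 sphere slices to a regular 16-gon of circumradius 1.960 (√(r²−h²) with h=4.6 from center) (area = (16/2)·1.960²·sin(360°/16) = 11.76 mm²). So its area = 11.76 mm². Layer 23 is larger (75.71 vs 11.76 mm²).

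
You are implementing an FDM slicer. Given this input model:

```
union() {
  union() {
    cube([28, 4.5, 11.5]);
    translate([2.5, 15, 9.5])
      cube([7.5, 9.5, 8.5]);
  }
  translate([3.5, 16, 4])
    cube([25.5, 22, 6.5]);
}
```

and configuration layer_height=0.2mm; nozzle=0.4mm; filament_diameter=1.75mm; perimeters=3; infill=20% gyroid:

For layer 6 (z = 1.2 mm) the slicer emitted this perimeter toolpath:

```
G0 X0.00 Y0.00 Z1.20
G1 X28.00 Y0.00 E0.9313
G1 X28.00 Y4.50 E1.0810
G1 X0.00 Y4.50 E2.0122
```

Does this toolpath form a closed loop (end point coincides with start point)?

no

Start point (G0): (0.00, 0.00). End point (last G1): the path does not return to the start — open.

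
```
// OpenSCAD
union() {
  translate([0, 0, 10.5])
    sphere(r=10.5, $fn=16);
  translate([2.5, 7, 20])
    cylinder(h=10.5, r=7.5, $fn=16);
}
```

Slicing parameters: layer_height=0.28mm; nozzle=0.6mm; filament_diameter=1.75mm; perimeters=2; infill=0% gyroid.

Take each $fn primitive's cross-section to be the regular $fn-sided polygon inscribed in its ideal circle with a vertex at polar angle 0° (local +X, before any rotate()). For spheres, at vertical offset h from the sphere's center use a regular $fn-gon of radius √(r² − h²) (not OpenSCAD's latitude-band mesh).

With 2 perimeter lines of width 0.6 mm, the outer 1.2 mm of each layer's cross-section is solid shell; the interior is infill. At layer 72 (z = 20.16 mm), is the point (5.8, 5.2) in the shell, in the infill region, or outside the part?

At z = 20.16 mm: the r=10.5 sphere slices to a regular 16-gon of circumradius 4.115 (√(r²−h²) with h=9.66 from center); the cylinder at (2.5, 7): section is a regular 16-gon, circumradius r=7.5; Merging all regions: the regions partially overlap (shared area 22.68 mm²), so overlapping operands fuse into one piece — 1 connected region. Overall, the cross-section is a single solid region. The nearest boundary edge runs (9.43, 4.13)→(7.80, 1.70); distance from the point to it = 3.61 mm. The point is inside the cross-section and 3.61 mm from the nearest boundary — more than the 1.2 mm shell width (2 × 0.6), so it's in the infill interior.

infill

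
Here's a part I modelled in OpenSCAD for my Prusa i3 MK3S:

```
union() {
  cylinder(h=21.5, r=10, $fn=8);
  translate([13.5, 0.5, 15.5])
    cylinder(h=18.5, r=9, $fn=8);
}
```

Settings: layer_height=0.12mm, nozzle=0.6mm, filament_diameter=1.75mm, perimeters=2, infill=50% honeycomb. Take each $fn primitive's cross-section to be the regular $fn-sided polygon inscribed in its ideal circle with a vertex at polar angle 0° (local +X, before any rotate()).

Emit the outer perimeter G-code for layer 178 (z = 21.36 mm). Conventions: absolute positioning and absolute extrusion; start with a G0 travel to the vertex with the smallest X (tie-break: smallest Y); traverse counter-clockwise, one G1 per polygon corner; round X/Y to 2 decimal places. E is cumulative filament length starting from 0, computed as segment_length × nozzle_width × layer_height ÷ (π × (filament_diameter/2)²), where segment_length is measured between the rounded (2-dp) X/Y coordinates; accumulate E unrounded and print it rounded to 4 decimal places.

G0 X-10.00 Y0.00 Z21.36
G1 X-7.07 Y-7.07 E0.2291
G1 X0.00 Y-10.00 E0.4582
G1 X7.07 Y-7.07 E0.6873
G1 X7.51 Y-6.02 E0.7213
G1 X13.50 Y-8.50 E0.9154
G1 X19.86 Y-5.86 E1.1215
G1 X22.50 Y0.50 E1.3277
G1 X19.86 Y6.86 E1.5338
G1 X13.50 Y9.50 E1.7399
G1 X7.15 Y6.87 E1.9457
G1 X7.07 Y7.07 E1.9521
G1 X0.00 Y10.00 E2.1812
G1 X-7.07 Y7.07 E2.4103
G1 X-10.00 Y0.00 E2.6394

At z = 21.36 mm: the r=10 cylinder contributes a regular 8-gon of circumradius 10; the cylinder at (13.5, 0.5): section is a regular 8-gon, circumradius r=9; Taking the union: the regions partially overlap (shared area 36.38 mm²), so overlapping operands fuse into one piece — 1 connected region. The outline is a single polygon with 14 vertices. Extrusion per mm of travel: 0.6 × 0.12 / (π × 0.875²) = 0.029934. Accumulating E over each segment gives final E = 2.6394.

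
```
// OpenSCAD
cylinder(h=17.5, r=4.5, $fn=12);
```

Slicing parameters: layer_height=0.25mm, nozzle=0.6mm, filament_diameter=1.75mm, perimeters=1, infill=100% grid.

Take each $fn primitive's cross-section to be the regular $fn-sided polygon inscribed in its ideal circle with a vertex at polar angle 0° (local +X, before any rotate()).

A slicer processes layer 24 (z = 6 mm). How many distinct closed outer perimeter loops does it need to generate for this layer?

At z = 6 mm: the r=4.5 cylinder gives a regular 12-gon of circumradius 4.5 (constant along its height). The result has 1 disconnected region.

1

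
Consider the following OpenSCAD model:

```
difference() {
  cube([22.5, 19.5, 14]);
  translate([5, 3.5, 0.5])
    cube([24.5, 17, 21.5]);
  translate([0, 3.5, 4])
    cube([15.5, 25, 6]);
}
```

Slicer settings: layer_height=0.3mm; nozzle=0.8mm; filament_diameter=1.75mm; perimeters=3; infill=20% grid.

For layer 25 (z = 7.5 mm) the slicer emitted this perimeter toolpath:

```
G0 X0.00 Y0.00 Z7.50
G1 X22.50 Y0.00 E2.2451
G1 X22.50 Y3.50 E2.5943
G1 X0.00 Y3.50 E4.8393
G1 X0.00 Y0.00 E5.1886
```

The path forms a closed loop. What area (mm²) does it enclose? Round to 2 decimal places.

Apply the shoelace formula to the sequence of (X, Y) vertices; enclosed area = 78.75 mm².

78.75 mm²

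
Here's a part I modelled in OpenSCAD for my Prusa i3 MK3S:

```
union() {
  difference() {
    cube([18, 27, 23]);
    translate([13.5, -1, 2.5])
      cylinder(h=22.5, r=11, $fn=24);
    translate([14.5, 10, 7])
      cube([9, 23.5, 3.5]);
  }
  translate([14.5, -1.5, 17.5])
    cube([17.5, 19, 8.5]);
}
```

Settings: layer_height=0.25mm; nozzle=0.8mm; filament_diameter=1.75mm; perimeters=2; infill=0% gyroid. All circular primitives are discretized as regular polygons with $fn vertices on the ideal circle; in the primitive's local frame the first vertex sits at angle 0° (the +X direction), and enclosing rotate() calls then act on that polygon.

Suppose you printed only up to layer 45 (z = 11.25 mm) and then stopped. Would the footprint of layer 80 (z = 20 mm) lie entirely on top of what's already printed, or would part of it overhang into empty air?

part overhangs

Compare the two slices. At z = 11.25: the cube is present — its section is the full 18×27 rectangle (area 486.00 mm²); the cylinder at (13.5, -1): section is a regular 24-gon, circumradius r=11 (area = (24/2)·11.000²·sin(360°/24) = 375.81 mm²); the cube at (14.5, 10) is absent (z outside [7, 10.5]); After the difference (first − rest): starting from the 18×27 cube (486.00 mm²), the r=11 cylinder at (13.5, -1) partially overlaps it — only the 126.30 mm² overlap (of its 375.81 mm²) is removed, clipping the outline — area = 359.70 mm²; the cube at (14.5, -1.5) is absent (z outside [17.5, 26]); Taking the union: only the result so far is present, so the union is just that shape — area = 359.70 mm². At z = 20: the cube is present — its section is the full 18×27 rectangle (area 486.00 mm²); the cylinder at (13.5, -1): section is a regular 24-gon, circumradius r=11 (area = (24/2)·11.000²·sin(360°/24) = 375.81 mm²); the cube at (14.5, 10) is not intersected at this z (z outside [7, 10.5]); Subtracting the remaining from the first: starting from the 18×27 cube (486.00 mm²), the r=11 cylinder at (13.5, -1) partially overlaps it — only the 126.30 mm² overlap (of its 375.81 mm²) is removed, clipping the outline — area = 359.70 mm²; the cube at (14.5, -1.5) (footprint 17.5×19) is included at this height (area 332.50 mm²); Taking the union: the regions partially overlap — summed areas 692.20 mm² minus the doubly-counted overlap 27.90 mm² gives 664.30 mm² — area = 664.30 mm². Checking containment: at z = 20 the cross-section extends beyond the z = 11.25 cross-section by about 304.60 mm².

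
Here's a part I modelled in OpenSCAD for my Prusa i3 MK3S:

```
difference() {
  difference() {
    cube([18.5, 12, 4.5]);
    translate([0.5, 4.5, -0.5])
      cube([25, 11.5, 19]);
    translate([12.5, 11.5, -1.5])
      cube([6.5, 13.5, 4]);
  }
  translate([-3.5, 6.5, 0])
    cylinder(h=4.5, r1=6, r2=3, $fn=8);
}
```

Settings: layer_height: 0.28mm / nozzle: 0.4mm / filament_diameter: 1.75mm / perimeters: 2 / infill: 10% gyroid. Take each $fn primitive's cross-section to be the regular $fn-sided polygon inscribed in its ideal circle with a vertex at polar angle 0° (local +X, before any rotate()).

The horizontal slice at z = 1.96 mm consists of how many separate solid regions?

2

At z = 1.96 mm: the 18.5×12 cube contributes its full rectangle; the cube at (0.5, 4.5) is present — its section is the full 25×11.5 rectangle; the 6.5×13.5 cube at (12.5, 11.5) contributes its full rectangle; After the difference (first − rest): starting from the 18.5×12 cube, the 25×11.5 cube at (0.5, 4.5) partially overlaps it — only the 135.00 mm² overlap (of its 287.50 mm²) is removed, clipping the outline; the 6.5×13.5 cube at (12.5, 11.5) misses the remaining region (no effect) — 1 connected region; the cone at (-3.5, 6.5) contributes a regular 8-gon of circumradius 4.693 (interpolated between r1=6 and r2=3 at t=0.436); After the difference (first − rest): starting from the result so far, the cone at (-3.5, 6.5) partially overlaps it — only the 2.28 mm² overlap (of its 62.30 mm²) is removed, clipping the outline — 2 connected regions. The result has 2 disconnected regions.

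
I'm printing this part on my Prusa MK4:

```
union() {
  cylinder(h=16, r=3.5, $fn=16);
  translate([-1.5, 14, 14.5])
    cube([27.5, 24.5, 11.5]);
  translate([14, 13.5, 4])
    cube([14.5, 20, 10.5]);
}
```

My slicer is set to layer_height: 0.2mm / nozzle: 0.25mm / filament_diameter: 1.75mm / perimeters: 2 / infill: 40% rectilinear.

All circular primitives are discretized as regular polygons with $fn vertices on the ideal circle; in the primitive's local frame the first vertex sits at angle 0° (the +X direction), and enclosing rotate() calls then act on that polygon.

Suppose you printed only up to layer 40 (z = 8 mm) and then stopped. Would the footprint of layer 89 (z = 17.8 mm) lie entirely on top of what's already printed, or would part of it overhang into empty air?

Compare the two slices. At z = 8: the cylinder: section is a regular 16-gon, circumradius r=3.5 (area = (16/2)·3.500²·sin(360°/16) = 37.50 mm²); the cube at (-1.5, 14) is not intersected at this z (z outside [14.5, 26]); the 14.5×20 cube at (14, 13.5) contributes its full rectangle (area 290.00 mm²); Taking the union: the 2 present regions are separate (no shared area or edge), so areas and boundary lengths simply add and each stays a separate island — area = 327.50 mm². At z = 17.8: the cylinder is absent (z outside [0, 16]); the cube at (-1.5, 14) is present — its section is the full 27.5×24.5 rectangle (area 673.75 mm²); the cube at (14, 13.5) is not intersected at this z (z outside [4, 14.5]); Merging all regions: only the 27.5×24.5 cube at (-1.5, 14) is present, so the union is just that shape — area = 673.75 mm². Checking containment: at z = 17.8 the cross-section extends beyond the z = 8 cross-section by about 439.75 mm².

part overhangs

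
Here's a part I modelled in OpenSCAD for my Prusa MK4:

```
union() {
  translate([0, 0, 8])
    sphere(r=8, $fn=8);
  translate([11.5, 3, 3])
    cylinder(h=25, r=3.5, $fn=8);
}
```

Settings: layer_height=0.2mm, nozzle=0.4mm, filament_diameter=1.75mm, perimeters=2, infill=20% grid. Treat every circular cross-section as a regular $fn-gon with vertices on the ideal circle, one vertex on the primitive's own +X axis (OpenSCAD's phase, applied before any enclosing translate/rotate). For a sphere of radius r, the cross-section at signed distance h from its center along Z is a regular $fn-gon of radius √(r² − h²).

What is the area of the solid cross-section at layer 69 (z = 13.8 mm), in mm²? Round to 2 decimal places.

120.52 mm²

At z = 13.8 mm: the r=8 sphere slices to a regular 8-gon of circumradius 5.510 (√(r²−h²) with h=5.8 from center) (area = (8/2)·5.510²·sin(360°/8) = 85.87 mm²); the r=3.5 cylinder at (11.5, 3) gives a regular 8-gon of circumradius 3.5 (constant along its height) (area = (8/2)·3.500²·sin(360°/8) = 34.65 mm²); Taking the union: the 2 present regions are separate (no shared area or edge), so areas and boundary lengths simply add and each stays a separate island — area = 120.52 mm². Overall, the cross-section has 2 separate islands. Net area = 120.52 mm².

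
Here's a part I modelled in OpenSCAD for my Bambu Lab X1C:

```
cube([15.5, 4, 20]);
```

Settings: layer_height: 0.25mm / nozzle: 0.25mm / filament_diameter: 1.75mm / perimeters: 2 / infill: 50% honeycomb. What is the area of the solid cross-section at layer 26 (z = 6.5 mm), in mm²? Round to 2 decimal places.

62.00 mm²

At z = 6.5 mm: the cube (footprint 15.5×4) is included at this height (area 62.00 mm²). Overall, the cross-section is a single solid region. Net area = 62.00 mm².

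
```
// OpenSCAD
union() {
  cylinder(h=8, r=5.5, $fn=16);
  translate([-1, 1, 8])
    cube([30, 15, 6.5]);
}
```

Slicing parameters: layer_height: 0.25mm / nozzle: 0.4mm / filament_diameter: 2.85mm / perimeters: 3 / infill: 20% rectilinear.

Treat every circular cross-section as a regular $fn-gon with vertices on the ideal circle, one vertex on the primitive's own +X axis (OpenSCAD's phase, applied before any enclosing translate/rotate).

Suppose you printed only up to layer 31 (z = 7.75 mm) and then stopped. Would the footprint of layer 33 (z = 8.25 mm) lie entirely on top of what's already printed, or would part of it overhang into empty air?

part overhangs

Compare the two slices. At z = 7.75: the r=5.5 cylinder gives a regular 16-gon of circumradius 5.5 (constant along its height) (area = (16/2)·5.500²·sin(360°/16) = 92.61 mm²); the cube at (-1, 1) is not intersected at this z (z outside [8, 14.5]); Combining (union): only the r=5.5 cylinder is present, so the union is just that shape — area = 92.61 mm². At z = 8.25: the cylinder does not reach this height (z outside [0, 8]); the cube at (-1, 1) is present — its section is the full 30×15 rectangle (area 450.00 mm²); Combining (union): only the 30×15 cube at (-1, 1) is present, so the union is just that shape — area = 450.00 mm². Checking containment: at z = 8.25 the cross-section extends beyond the z = 7.75 cross-section by about 427.85 mm².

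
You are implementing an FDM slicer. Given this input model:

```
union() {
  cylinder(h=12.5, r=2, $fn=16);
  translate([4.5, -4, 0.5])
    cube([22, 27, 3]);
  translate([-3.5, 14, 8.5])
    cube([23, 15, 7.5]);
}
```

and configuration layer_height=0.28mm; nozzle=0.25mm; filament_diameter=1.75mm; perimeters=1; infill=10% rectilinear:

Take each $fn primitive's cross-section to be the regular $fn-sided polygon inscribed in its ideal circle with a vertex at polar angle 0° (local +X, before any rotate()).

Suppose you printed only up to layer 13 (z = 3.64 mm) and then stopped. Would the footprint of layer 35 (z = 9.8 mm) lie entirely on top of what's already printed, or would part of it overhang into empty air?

part overhangs

Compare the two slices. At z = 3.64: the r=2 cylinder contributes a regular 16-gon of circumradius 2 (area = (16/2)·2.000²·sin(360°/16) = 12.25 mm²); the cube at (4.5, -4) is not intersected at this z (z outside [0.5, 3.5]); the cube at (-3.5, 14) does not reach this height (z outside [8.5, 16]); Combining (union): only the r=2 cylinder is present, so the union is just that shape — area = 12.25 mm². At z = 9.8: the cylinder: section is a regular 16-gon, circumradius r=2 (area = (16/2)·2.000²·sin(360°/16) = 12.25 mm²); the cube at (4.5, -4) is absent (z outside [0.5, 3.5]); the 23×15 cube at (-3.5, 14) contributes its full rectangle (area 345.00 mm²); Taking the union: the 2 present regions are separate (no shared area or edge), so areas and boundary lengths simply add and each stays a separate island — area = 357.25 mm². Checking containment: at z = 9.8 the cross-section extends beyond the z = 3.64 cross-section by about 345.00 mm².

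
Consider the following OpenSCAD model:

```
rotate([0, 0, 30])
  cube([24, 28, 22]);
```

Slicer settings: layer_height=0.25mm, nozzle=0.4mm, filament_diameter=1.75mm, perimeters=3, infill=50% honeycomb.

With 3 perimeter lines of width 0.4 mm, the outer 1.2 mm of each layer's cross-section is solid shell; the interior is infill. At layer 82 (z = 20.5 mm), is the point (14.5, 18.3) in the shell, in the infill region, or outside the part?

At z = 20.5 mm: the cube is present — its section is the full 24×28 rectangle; (rotated 30° about Z; rotation is an isometry so areas/perimeters/island counts are preserved). Overall, the cross-section is a single solid region. Undo the 30° rotation: the query point maps to (21.707, 8.598) in the un-rotated model frame. The nearest boundary edge runs (24.00, 0.00)→(24.00, 28.00); distance from the point to it = 2.29 mm. The point is inside the cross-section and 2.29 mm from the nearest boundary — more than the 1.2 mm shell width (3 × 0.4), so it's in the infill interior.

infill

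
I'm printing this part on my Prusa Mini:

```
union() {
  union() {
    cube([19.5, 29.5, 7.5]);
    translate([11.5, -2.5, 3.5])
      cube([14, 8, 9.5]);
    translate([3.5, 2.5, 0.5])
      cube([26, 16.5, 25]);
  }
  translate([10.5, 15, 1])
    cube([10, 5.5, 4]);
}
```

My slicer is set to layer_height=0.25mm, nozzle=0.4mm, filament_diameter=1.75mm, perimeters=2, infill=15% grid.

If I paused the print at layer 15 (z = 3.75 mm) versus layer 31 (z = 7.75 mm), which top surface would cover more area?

layer 15 (z = 3.75 mm)

Layer 15 (z = 3.75): the cube (footprint 19.5×29.5) is included at this height (area 575.25 mm²); the cube at (11.5, -2.5) is present — its section is the full 14×8 rectangle (area 112.00 mm²); the cube at (3.5, 2.5) is present — its section is the full 26×16.5 rectangle (area 429.00 mm²); Combining (union): the regions partially overlap — summed areas 1116.25 mm² minus the doubly-counted overlap 326.00 mm² gives 790.25 mm² — area = 790.25 mm²; the 10×5.5 cube at (10.5, 15) contributes its full rectangle (area 55.00 mm²); Merging all regions: the regions partially overlap — summed areas 845.25 mm² minus the doubly-counted overlap 53.50 mm² gives 791.75 mm² — area = 791.75 mm². So its area = 791.75 mm². Layer 31 (z = 7.75): the cube is absent (z outside [0, 7.5]); the cube at (11.5, -2.5) is present — its section is the full 14×8 rectangle (area 112.00 mm²); the cube at (3.5, 2.5) is present — its section is the full 26×16.5 rectangle (area 429.00 mm²); Taking the union: the regions partially overlap — summed areas 541.00 mm² minus the doubly-counted overlap 42.00 mm² gives 499.00 mm² — area = 499.00 mm²; the cube at (10.5, 15) is not intersected at this z (z outside [1, 5]); Merging all regions: only that combined region is present, so the union is just that shape — area = 499.00 mm². So its area = 499.00 mm². Layer 15 is larger (791.75 vs 499.00 mm²).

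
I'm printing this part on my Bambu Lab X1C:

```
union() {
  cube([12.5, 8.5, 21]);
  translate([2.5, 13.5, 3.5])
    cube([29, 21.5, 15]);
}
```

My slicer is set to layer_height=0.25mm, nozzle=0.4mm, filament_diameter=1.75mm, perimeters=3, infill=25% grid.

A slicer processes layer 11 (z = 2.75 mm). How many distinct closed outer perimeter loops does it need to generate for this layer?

At z = 2.75 mm: the cube is present — its section is the full 12.5×8.5 rectangle; the cube at (2.5, 13.5) does not reach this height (z outside [3.5, 18.5]); Merging all regions: only the 12.5×8.5 cube is present, so the union is just that shape — 1 connected region. The result has 1 disconnected region.

1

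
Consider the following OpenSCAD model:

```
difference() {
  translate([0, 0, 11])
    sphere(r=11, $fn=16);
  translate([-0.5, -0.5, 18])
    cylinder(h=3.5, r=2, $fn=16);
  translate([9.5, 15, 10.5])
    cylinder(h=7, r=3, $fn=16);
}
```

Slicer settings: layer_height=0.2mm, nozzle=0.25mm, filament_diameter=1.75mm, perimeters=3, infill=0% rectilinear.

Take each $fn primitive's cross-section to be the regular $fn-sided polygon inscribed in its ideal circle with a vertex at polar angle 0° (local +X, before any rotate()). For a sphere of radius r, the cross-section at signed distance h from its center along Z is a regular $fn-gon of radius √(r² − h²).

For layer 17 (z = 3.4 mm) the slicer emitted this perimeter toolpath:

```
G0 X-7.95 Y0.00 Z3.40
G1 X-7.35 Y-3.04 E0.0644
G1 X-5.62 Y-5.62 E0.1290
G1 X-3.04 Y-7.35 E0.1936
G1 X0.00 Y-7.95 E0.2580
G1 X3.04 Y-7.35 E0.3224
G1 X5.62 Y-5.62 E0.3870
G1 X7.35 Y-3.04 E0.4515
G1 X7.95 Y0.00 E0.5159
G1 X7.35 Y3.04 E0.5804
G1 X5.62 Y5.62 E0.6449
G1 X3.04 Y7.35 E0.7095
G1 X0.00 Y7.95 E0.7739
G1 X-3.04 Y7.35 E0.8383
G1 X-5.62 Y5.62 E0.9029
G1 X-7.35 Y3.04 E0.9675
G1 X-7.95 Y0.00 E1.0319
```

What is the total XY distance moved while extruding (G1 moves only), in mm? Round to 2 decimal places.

49.64 mm

Sum the Euclidean lengths of each G1 segment: total = 49.64 mm.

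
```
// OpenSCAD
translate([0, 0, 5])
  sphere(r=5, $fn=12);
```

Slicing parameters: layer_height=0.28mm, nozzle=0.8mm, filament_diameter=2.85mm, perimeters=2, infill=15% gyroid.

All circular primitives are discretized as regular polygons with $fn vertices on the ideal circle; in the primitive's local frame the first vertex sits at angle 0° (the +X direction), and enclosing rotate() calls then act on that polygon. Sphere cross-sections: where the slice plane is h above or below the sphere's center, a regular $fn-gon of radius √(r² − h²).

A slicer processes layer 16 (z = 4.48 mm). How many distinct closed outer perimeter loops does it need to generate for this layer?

At z = 4.48 mm: the r=5 sphere slices to a regular 12-gon of circumradius 4.973 (√(r²−h²) with h=0.52 from center). The result has 1 disconnected region.

1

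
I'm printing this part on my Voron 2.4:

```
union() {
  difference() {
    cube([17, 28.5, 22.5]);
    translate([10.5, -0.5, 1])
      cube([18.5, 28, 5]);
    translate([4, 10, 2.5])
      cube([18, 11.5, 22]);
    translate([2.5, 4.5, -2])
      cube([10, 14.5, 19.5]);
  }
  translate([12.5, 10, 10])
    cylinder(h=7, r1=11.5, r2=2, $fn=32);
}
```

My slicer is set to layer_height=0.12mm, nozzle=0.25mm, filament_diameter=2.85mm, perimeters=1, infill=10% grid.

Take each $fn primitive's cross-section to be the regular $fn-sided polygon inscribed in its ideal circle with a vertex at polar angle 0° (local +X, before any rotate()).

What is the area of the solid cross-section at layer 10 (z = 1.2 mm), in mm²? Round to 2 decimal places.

189.75 mm²

At z = 1.2 mm: the cube (footprint 17×28.5) is included at this height (area 484.50 mm²); the 18.5×28 cube at (10.5, -0.5) contributes its full rectangle (area 518.00 mm²); the cube at (4, 10) does not reach this height (z outside [2.5, 24.5]); the 10×14.5 cube at (2.5, 4.5) contributes its full rectangle (area 145.00 mm²); Subtracting the remaining from the first: starting from the 17×28.5 cube (484.50 mm²), the 18.5×28 cube at (10.5, -0.5) partially overlaps it — only the 178.75 mm² overlap (of its 518.00 mm²) is removed, clipping the outline; the 10×14.5 cube at (2.5, 4.5) partially overlaps it — only the 116.00 mm² overlap (of its 145.00 mm²) is removed, clipping the outline — area = 189.75 mm²; the cone at (12.5, 10) is absent (z outside [10, 17]); Combining (union): only that combined region is present, so the union is just that shape — area = 189.75 mm². Overall, the cross-section is a single solid region. Net area = 189.75 mm².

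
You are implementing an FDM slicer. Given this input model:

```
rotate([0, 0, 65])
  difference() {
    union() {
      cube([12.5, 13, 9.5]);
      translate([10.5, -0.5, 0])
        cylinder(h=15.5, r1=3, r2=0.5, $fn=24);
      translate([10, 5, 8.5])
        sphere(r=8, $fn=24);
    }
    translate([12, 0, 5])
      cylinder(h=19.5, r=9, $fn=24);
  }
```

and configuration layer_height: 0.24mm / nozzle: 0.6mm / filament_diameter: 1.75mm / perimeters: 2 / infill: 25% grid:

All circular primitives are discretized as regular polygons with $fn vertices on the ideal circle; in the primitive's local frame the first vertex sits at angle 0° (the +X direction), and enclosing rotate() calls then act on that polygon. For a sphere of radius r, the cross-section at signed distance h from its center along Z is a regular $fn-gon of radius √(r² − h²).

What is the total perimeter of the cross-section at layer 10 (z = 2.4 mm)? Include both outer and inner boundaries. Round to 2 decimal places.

57.48 mm

At z = 2.4 mm: the cube is present — its section is the full 12.5×13 rectangle (perimeter 51.00 mm); the cone at (10.5, -0.5) contributes a regular 24-gon of circumradius 2.613 (interpolated between r1=3 and r2=0.5 at t=0.155) (perimeter = 2·24·2.613·sin(180°/24) = 16.37 mm); the sphere at (10, 5): section is a regular 24-gon, circumradius = √(r²−h²) = √(8²−6.1²) = 5.176 (perimeter = 2·24·5.176·sin(180°/24) = 32.43 mm); Combining (union): the regions partially overlap (shared area 74.03 mm²), so the edge portions inside another operand are dropped and the merged outline is re-measured after clipping — boundary = 57.48 mm; the cylinder at (12, 0) is not intersected at this z (z outside [5, 24.5]); Taking the first minus the rest: none of the subtracted shapes is present at this height, so that combined region is unchanged — boundary = 57.48 mm; (whole slice rotated 65° about Z — lengths, areas and connectivity unchanged). Overall, the cross-section is a single solid region. Total boundary length (outer) = 57.48 mm.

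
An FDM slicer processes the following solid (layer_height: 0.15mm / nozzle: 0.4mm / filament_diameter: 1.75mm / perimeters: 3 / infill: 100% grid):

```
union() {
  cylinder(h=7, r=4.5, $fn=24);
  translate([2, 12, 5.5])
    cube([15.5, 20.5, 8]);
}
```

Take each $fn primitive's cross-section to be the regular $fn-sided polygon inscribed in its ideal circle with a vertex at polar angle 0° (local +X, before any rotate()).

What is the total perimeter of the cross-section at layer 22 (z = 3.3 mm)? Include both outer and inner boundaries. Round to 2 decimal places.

At z = 3.3 mm: the r=4.5 cylinder gives a regular 24-gon of circumradius 4.5 (constant along its height) (perimeter = 2·24·4.500·sin(180°/24) = 28.19 mm); the cube at (2, 12) does not reach this height (z outside [5.5, 13.5]); Merging all regions: only the r=4.5 cylinder is present, so the union is just that shape — boundary = 28.19 mm. Overall, the cross-section is a single solid region. Total boundary length (outer) = 28.19 mm.

28.19 mm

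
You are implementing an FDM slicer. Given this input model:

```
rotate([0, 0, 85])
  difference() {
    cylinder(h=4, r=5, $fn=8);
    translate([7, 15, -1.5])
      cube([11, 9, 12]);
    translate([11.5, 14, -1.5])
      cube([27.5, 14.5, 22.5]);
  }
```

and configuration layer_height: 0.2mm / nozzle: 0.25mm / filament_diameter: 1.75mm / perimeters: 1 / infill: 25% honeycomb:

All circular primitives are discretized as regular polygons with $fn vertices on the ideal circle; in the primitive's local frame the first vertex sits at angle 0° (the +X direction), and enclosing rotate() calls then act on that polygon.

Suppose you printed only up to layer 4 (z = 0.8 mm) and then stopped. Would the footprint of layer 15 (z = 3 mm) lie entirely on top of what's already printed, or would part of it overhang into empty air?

Compare the two slices. At z = 0.8: the r=5 cylinder gives a regular 8-gon of circumradius 5 (constant along its height) (area = (8/2)·5.000²·sin(360°/8) = 70.71 mm²); the cube at (7, 15) (footprint 11×9) is included at this height (area 99.00 mm²); the cube at (11.5, 14) is present — its section is the full 27.5×14.5 rectangle (area 398.75 mm²); Taking the first minus the rest: starting from the r=5 cylinder (70.71 mm²), the 11×9 cube at (7, 15) misses the remaining region (no effect); the 27.5×14.5 cube at (11.5, 14) misses the remaining region (no effect) — area = 70.71 mm²; (whole slice rotated 85° about Z — lengths, areas and connectivity unchanged). At z = 3: the r=5 cylinder gives a regular 8-gon of circumradius 5 (constant along its height) (area = (8/2)·5.000²·sin(360°/8) = 70.71 mm²); the cube at (7, 15) (footprint 11×9) is included at this height (area 99.00 mm²); the cube at (11.5, 14) is present — its section is the full 27.5×14.5 rectangle (area 398.75 mm²); Subtracting the remaining from the first: starting from the r=5 cylinder (70.71 mm²), the 11×9 cube at (7, 15) misses the remaining region (no effect); the 27.5×14.5 cube at (11.5, 14) misses the remaining region (no effect) — area = 70.71 mm²; (whole slice rotated 85° about Z — lengths, areas and connectivity unchanged). Checking containment: the cross-section at z = 3 is a subset of the cross-section at z = 0.8.

entirely on top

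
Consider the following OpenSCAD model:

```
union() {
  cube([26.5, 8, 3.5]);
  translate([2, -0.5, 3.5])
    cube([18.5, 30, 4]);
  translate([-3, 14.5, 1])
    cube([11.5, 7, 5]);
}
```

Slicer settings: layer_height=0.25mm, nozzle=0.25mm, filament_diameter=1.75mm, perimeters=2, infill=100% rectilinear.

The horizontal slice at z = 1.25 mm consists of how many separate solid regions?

At z = 1.25 mm: the cube is present — its section is the full 26.5×8 rectangle; the cube at (2, -0.5) is not intersected at this z (z outside [3.5, 7.5]); the cube at (-3, 14.5) is present — its section is the full 11.5×7 rectangle; Merging all regions: the 2 present regions are separate (no shared area or edge), so areas and boundary lengths simply add and each stays a separate island — 2 connected regions. The result has 2 disconnected regions.

2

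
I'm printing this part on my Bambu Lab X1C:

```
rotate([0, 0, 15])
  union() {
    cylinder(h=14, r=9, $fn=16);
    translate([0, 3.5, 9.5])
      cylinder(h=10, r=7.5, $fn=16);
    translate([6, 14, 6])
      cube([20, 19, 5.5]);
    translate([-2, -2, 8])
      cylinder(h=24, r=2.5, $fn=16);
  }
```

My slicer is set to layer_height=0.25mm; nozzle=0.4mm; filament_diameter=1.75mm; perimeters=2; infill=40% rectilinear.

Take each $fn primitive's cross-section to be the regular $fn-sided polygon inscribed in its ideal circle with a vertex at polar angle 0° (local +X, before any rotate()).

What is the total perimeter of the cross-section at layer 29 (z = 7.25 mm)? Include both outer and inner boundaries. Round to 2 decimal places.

At z = 7.25 mm: the r=9 cylinder contributes a regular 16-gon of circumradius 9 (perimeter = 2·16·9.000·sin(180°/16) = 56.19 mm); the cylinder at (0, 3.5) does not reach this height (z outside [9.5, 19.5]); the 20×19 cube at (6, 14) contributes its full rectangle (perimeter 78.00 mm); the cylinder at (-2, -2) is not intersected at this z (z outside [8, 32]); Taking the union: the 2 present regions are separate (no shared area or edge), so areas and boundary lengths simply add and each stays a separate island — boundary = 134.19 mm; (rotated 15° about Z; rotation is an isometry so areas/perimeters/island counts are preserved). Overall, the cross-section has 2 separate islands. Total boundary length (outer) = 134.19 mm.

134.19 mm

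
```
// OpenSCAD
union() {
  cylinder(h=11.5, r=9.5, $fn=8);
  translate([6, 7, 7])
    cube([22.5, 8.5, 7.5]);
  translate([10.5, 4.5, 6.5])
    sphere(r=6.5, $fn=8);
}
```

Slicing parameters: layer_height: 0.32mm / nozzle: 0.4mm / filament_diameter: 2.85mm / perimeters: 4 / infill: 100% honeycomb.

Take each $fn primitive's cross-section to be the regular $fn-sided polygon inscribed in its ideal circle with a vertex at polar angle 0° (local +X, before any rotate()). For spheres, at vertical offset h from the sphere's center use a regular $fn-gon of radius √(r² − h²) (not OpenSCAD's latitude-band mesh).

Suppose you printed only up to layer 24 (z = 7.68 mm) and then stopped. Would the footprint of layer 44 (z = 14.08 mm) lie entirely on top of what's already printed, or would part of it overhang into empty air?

Compare the two slices. At z = 7.68: the r=9.5 cylinder contributes a regular 8-gon of circumradius 9.5 (area = (8/2)·9.500²·sin(360°/8) = 255.27 mm²); the cube at (6, 7) (footprint 22.5×8.5) is included at this height (area 191.25 mm²); the r=6.5 sphere at (10.5, 4.5) contributes a regular 8-gon of circumradius √(6.5²−1.18²) = 6.392 (area = (8/2)·6.392²·sin(360°/8) = 115.56 mm²); Taking the union: the regions partially overlap — summed areas 562.08 mm² minus the doubly-counted overlap 51.94 mm² gives 510.14 mm² — area = 510.14 mm². At z = 14.08: the cylinder is not intersected at this z (z outside [0, 11.5]); the 22.5×8.5 cube at (6, 7) contributes its full rectangle (area 191.25 mm²); the sphere at (10.5, 4.5) does not reach this height (|z−center|=7.580 > r=6.5); Combining (union): only the 22.5×8.5 cube at (6, 7) is present, so the union is just that shape — area = 191.25 mm². Checking containment: the cross-section at z = 14.08 is a subset of the cross-section at z = 7.68.

entirely on top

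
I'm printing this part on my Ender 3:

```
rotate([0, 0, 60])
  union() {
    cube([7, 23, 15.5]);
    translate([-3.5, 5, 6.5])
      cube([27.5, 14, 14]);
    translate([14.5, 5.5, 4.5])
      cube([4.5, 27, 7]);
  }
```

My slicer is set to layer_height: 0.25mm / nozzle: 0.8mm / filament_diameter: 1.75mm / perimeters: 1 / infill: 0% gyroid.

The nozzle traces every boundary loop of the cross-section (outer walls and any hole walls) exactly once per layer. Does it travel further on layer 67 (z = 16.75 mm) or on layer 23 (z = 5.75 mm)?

Layer 67 (z = 16.75): the cube does not reach this height (z outside [0, 15.5]); the 27.5×14 cube at (-3.5, 5) contributes its full rectangle (perimeter 83.00 mm); the cube at (14.5, 5.5) is absent (z outside [4.5, 11.5]); Taking the union: only the 27.5×14 cube at (-3.5, 5) is present, so the union is just that shape — boundary = 83.00 mm; (rotated 60° about Z; rotation is an isometry so areas/perimeters/island counts are preserved). So its perimeter = 83.00 mm. Layer 23 (z = 5.75): the cube (footprint 7×23) is included at this height (perimeter 60.00 mm); the cube at (-3.5, 5) is absent (z outside [6.5, 20.5]); the cube at (14.5, 5.5) is present — its section is the full 4.5×27 rectangle (perimeter 63.00 mm); Taking the union: the 2 present regions are separate (no shared area or edge), so areas and boundary lengths simply add and each stays a separate island — boundary = 123.00 mm; (whole slice rotated 60° about Z — lengths, areas and connectivity unchanged). So its perimeter = 123.00 mm. Layer 23 is larger (123.00 vs 83.00 mm).

layer 23 (z = 5.75 mm)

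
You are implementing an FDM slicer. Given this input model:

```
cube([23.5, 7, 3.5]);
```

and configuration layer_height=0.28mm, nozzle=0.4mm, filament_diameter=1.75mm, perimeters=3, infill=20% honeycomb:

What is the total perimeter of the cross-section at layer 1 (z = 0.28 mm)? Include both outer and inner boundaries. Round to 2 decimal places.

61.00 mm

At z = 0.28 mm: the cube (footprint 23.5×7) is included at this height (perimeter 61.00 mm). Overall, the cross-section is a single solid region. Total boundary length (outer) = 61.00 mm.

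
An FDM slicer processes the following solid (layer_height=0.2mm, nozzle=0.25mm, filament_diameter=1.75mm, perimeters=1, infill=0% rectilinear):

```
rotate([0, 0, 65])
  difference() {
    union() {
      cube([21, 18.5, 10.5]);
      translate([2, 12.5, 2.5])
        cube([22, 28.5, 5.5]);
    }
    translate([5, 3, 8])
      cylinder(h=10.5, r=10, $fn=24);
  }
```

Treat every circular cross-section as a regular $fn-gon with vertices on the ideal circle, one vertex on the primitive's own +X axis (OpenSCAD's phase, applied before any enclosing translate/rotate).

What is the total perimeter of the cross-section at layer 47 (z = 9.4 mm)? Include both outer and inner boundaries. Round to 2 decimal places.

76.79 mm

At z = 9.4 mm: the 21×18.5 cube contributes its full rectangle (perimeter 79.00 mm); the cube at (2, 12.5) does not reach this height (z outside [2.5, 8]); Taking the union: only the 21×18.5 cube is present, so the union is just that shape — boundary = 79.00 mm; the r=10 cylinder at (5, 3) gives a regular 24-gon of circumradius 10 (constant along its height) (perimeter = 2·24·10.000·sin(180°/24) = 62.65 mm); Subtracting the remaining from the first: starting from that combined region, the r=10 cylinder at (5, 3) partially overlaps it — only the 169.56 mm² overlap (of its 310.58 mm²) is removed, clipping the outline — boundary = 76.79 mm; (whole slice rotated 65° about Z — lengths, areas and connectivity unchanged). Overall, the cross-section is a single solid region. Total boundary length (outer) = 76.79 mm.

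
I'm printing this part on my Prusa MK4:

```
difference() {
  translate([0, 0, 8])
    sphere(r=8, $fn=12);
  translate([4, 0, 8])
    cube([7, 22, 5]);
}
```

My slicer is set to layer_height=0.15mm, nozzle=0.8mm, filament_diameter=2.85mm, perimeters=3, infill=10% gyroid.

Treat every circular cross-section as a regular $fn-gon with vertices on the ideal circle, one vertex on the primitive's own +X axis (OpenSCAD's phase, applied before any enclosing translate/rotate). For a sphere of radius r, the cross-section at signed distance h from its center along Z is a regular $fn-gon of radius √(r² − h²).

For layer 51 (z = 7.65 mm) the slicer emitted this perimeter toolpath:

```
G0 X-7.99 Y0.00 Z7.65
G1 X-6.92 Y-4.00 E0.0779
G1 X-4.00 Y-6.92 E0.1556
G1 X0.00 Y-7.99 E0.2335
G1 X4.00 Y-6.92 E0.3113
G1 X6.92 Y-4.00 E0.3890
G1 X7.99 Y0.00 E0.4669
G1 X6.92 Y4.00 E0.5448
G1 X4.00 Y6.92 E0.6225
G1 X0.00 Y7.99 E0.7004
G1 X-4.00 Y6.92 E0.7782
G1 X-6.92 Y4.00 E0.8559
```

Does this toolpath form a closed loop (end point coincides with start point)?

Start point (G0): (-7.99, 0.00). End point (last G1): the path does not return to the start — open.

no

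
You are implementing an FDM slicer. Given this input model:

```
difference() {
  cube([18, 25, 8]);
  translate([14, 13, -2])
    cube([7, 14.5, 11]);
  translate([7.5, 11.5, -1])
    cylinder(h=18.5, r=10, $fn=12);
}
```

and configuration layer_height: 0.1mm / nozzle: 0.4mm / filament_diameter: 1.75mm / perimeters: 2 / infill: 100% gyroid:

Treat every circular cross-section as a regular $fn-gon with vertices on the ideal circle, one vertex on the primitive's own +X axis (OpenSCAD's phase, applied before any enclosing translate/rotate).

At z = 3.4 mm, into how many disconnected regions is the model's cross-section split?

At z = 3.4 mm: the cube (footprint 18×25) is included at this height; the cube at (14, 13) is present — its section is the full 7×14.5 rectangle; the cylinder at (7.5, 11.5): section is a regular 12-gon, circumradius r=10; Taking the first minus the rest: starting from the 18×25 cube, the 7×14.5 cube at (14, 13) partially overlaps it — only the 48.00 mm² overlap (of its 101.50 mm²) is removed, clipping the outline; the r=10 cylinder at (7.5, 11.5) partially overlaps it — only the 268.82 mm² overlap (of its 300.00 mm²) is removed, clipping the outline — 2 connected regions. The result has 2 disconnected regions.

2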